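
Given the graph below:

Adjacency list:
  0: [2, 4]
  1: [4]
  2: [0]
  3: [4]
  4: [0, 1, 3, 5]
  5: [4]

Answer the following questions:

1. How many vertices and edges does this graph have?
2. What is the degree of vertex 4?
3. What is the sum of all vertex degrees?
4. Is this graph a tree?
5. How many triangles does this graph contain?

Count: 6 vertices, 5 edges.
Vertex 4 has neighbors [0, 1, 3, 5], degree = 4.
Handshaking lemma: 2 * 5 = 10.
A graph is a tree iff it is connected and has exactly n-1 edges. This graph is connected (all 6 vertices in one component) and has 6-1 = 5 edges. It is a tree.
Number of triangles = 0.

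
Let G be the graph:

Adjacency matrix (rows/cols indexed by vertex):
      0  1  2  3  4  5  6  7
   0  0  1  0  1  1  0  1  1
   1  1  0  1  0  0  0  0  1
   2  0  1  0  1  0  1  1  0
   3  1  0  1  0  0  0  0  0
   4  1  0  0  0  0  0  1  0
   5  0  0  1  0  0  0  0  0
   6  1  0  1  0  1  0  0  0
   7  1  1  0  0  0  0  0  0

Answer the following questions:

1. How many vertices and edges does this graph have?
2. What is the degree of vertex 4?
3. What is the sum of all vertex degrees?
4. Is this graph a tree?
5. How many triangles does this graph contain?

Count: 8 vertices, 11 edges.
Vertex 4 has neighbors [0, 6], degree = 2.
Handshaking lemma: 2 * 11 = 22.
A tree on 8 vertices has 7 edges. This graph has 11 edges (4 extra). Not a tree.
Number of triangles = 2.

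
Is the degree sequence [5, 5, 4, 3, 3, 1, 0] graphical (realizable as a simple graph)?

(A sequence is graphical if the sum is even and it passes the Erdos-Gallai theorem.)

Sum of degrees = 21. Sum is odd, so the sequence is NOT graphical.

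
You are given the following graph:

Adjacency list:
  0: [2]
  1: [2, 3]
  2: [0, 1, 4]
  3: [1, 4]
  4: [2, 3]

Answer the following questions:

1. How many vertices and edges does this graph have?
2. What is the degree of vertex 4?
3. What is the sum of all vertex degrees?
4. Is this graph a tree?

Count: 5 vertices, 5 edges.
Vertex 4 has neighbors [2, 3], degree = 2.
Handshaking lemma: 2 * 5 = 10.
A tree on 5 vertices has 4 edges. This graph has 5 edges (1 extra). Not a tree.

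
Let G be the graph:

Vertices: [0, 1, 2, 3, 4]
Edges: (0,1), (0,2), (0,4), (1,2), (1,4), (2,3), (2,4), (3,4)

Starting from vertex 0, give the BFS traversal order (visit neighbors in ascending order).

BFS from vertex 0 (neighbors processed in ascending order):
Visit order: 0, 1, 2, 4, 3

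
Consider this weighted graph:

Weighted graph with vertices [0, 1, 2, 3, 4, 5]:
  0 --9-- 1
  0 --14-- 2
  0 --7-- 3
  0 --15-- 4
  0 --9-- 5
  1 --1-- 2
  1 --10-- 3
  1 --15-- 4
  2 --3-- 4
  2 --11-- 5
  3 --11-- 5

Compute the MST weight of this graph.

Applying Kruskal's algorithm (sort edges by weight, add if no cycle):
  Add (1,2) w=1
  Add (2,4) w=3
  Add (0,3) w=7
  Add (0,5) w=9
  Add (0,1) w=9
  Skip (1,3) w=10 (creates cycle)
  Skip (2,5) w=11 (creates cycle)
  Skip (3,5) w=11 (creates cycle)
  Skip (0,2) w=14 (creates cycle)
  Skip (0,4) w=15 (creates cycle)
  Skip (1,4) w=15 (creates cycle)
MST weight = 29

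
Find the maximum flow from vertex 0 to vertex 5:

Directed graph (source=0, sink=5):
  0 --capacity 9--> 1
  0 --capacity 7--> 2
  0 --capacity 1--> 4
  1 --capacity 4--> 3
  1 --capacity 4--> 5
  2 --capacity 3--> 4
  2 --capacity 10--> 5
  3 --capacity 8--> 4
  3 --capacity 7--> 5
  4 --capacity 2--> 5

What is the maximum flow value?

Computing max flow:
  Flow on (0->1): 8/9
  Flow on (0->2): 7/7
  Flow on (0->4): 1/1
  Flow on (1->3): 4/4
  Flow on (1->5): 4/4
  Flow on (2->5): 7/10
  Flow on (3->5): 4/7
  Flow on (4->5): 1/2
Maximum flow = 16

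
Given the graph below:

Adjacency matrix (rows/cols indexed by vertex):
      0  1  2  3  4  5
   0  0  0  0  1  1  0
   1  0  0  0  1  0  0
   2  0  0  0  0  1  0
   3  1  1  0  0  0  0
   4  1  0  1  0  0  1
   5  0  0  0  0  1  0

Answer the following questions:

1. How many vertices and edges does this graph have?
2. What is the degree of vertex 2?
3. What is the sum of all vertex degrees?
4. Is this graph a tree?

Count: 6 vertices, 5 edges.
Vertex 2 has neighbors [4], degree = 1.
Handshaking lemma: 2 * 5 = 10.
A graph is a tree iff it is connected and has exactly n-1 edges. This graph is connected (all 6 vertices in one component) and has 6-1 = 5 edges. It is a tree.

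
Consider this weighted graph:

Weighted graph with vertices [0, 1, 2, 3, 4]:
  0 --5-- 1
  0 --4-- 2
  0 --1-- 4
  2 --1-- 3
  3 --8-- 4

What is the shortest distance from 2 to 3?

Using Dijkstra's algorithm from vertex 2:
Shortest path: 2 -> 3
Total weight: 1 = 1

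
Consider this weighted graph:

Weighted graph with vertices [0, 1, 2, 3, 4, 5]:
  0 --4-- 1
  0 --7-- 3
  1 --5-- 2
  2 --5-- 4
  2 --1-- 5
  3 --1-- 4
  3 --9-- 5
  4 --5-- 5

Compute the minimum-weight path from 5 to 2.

Using Dijkstra's algorithm from vertex 5:
Shortest path: 5 -> 2
Total weight: 1 = 1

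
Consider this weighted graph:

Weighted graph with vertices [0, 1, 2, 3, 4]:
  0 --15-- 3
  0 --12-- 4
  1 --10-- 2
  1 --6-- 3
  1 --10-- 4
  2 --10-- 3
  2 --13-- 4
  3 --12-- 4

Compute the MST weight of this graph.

Applying Kruskal's algorithm (sort edges by weight, add if no cycle):
  Add (1,3) w=6
  Add (1,4) w=10
  Add (1,2) w=10
  Skip (2,3) w=10 (creates cycle)
  Add (0,4) w=12
  Skip (3,4) w=12 (creates cycle)
  Skip (2,4) w=13 (creates cycle)
  Skip (0,3) w=15 (creates cycle)
MST weight = 38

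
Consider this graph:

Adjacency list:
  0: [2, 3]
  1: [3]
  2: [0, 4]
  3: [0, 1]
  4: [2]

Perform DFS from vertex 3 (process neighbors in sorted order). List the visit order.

DFS from vertex 3 (neighbors processed in ascending order):
Visit order: 3, 0, 2, 4, 1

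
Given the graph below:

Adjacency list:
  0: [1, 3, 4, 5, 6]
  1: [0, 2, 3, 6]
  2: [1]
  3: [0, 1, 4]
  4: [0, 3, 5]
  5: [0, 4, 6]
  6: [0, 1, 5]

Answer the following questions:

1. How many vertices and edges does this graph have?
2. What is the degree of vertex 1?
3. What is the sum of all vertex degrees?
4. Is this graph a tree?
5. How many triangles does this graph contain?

Count: 7 vertices, 11 edges.
Vertex 1 has neighbors [0, 2, 3, 6], degree = 4.
Handshaking lemma: 2 * 11 = 22.
A tree on 7 vertices has 6 edges. This graph has 11 edges (5 extra). Not a tree.
Number of triangles = 5.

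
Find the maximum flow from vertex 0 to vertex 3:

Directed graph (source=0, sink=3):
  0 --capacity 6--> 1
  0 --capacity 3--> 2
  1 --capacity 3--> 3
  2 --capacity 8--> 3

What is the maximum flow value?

Computing max flow:
  Flow on (0->1): 3/6
  Flow on (0->2): 3/3
  Flow on (1->3): 3/3
  Flow on (2->3): 3/8
Maximum flow = 6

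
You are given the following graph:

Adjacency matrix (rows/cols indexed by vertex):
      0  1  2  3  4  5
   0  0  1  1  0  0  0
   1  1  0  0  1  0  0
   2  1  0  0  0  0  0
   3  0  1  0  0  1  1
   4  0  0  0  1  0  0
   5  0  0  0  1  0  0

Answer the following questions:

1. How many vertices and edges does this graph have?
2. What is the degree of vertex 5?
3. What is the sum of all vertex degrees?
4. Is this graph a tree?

Count: 6 vertices, 5 edges.
Vertex 5 has neighbors [3], degree = 1.
Handshaking lemma: 2 * 5 = 10.
A graph is a tree iff it is connected and has exactly n-1 edges. This graph is connected (all 6 vertices in one component) and has 6-1 = 5 edges. It is a tree.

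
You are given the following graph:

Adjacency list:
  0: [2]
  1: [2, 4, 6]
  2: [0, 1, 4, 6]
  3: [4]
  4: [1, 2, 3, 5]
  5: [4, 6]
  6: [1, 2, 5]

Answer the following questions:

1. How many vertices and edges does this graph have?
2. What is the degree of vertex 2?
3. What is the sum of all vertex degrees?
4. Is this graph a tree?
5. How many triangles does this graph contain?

Count: 7 vertices, 9 edges.
Vertex 2 has neighbors [0, 1, 4, 6], degree = 4.
Handshaking lemma: 2 * 9 = 18.
A tree on 7 vertices has 6 edges. This graph has 9 edges (3 extra). Not a tree.
Number of triangles = 2.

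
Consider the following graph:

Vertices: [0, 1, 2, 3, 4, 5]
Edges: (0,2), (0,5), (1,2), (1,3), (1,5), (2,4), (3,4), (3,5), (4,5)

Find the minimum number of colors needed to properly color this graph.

The graph has a maximum clique of size 3 (lower bound on chromatic number).
A valid 3-coloring: {0: 1, 1: 1, 2: 0, 3: 2, 4: 1, 5: 0}.
Chromatic number = 3.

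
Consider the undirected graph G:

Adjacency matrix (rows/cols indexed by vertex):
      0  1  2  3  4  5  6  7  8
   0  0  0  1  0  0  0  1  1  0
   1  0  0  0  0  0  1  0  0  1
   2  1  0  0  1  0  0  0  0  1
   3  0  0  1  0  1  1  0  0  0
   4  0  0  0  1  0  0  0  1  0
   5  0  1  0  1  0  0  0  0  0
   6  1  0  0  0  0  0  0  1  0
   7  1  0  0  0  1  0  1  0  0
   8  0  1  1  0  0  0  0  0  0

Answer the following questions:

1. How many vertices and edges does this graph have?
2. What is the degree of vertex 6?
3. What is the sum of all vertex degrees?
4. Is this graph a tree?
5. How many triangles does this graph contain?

Count: 9 vertices, 11 edges.
Vertex 6 has neighbors [0, 7], degree = 2.
Handshaking lemma: 2 * 11 = 22.
A tree on 9 vertices has 8 edges. This graph has 11 edges (3 extra). Not a tree.
Number of triangles = 1.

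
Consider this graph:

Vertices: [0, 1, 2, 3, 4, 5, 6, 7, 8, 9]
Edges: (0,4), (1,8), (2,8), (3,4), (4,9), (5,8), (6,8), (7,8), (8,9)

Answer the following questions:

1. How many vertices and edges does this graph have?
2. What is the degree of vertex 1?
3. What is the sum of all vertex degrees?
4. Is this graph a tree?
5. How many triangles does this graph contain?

Count: 10 vertices, 9 edges.
Vertex 1 has neighbors [8], degree = 1.
Handshaking lemma: 2 * 9 = 18.
A graph is a tree iff it is connected and has exactly n-1 edges. This graph is connected (all 10 vertices in one component) and has 10-1 = 9 edges. It is a tree.
Number of triangles = 0.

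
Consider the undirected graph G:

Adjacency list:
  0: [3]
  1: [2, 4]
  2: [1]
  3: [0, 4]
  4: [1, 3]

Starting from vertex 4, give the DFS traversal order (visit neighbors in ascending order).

DFS from vertex 4 (neighbors processed in ascending order):
Visit order: 4, 1, 2, 3, 0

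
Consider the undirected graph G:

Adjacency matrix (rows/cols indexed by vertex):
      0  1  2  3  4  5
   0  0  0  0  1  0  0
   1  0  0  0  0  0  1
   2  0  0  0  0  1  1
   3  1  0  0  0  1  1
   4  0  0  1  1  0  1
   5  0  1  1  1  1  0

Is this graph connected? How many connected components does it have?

Checking connectivity: the graph has 1 connected component(s).
All vertices are reachable from each other. The graph IS connected.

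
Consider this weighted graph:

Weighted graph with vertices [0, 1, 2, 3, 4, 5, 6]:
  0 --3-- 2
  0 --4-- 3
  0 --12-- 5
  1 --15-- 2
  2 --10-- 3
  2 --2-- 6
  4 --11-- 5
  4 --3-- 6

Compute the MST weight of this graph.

Applying Kruskal's algorithm (sort edges by weight, add if no cycle):
  Add (2,6) w=2
  Add (0,2) w=3
  Add (4,6) w=3
  Add (0,3) w=4
  Skip (2,3) w=10 (creates cycle)
  Add (4,5) w=11
  Skip (0,5) w=12 (creates cycle)
  Add (1,2) w=15
MST weight = 38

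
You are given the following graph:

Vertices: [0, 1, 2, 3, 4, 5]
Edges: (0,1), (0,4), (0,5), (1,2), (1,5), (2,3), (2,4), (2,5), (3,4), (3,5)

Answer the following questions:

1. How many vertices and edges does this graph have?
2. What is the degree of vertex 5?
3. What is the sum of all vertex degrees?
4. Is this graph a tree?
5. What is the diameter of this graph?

Count: 6 vertices, 10 edges.
Vertex 5 has neighbors [0, 1, 2, 3], degree = 4.
Handshaking lemma: 2 * 10 = 20.
A tree on 6 vertices has 5 edges. This graph has 10 edges (5 extra). Not a tree.
Diameter (longest shortest path) = 2.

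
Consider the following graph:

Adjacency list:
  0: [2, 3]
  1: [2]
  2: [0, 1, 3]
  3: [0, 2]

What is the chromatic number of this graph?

The graph has a maximum clique of size 3 (lower bound on chromatic number).
A valid 3-coloring: {0: 1, 1: 1, 2: 0, 3: 2}.
Chromatic number = 3.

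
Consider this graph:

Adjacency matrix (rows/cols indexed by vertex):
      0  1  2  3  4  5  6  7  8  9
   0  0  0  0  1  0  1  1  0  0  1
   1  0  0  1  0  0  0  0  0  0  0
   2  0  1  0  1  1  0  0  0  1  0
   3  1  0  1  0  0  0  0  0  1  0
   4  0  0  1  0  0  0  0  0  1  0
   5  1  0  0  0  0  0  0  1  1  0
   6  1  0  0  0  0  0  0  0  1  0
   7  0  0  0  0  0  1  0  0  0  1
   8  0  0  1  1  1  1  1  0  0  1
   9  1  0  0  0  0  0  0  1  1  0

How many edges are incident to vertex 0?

Vertex 0 has neighbors [3, 5, 6, 9], so deg(0) = 4.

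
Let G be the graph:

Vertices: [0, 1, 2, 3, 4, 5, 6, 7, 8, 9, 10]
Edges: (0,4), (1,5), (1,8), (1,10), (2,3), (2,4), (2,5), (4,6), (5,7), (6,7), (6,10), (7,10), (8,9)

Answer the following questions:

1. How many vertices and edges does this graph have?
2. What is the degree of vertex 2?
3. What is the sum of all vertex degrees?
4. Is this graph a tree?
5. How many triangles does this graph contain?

Count: 11 vertices, 13 edges.
Vertex 2 has neighbors [3, 4, 5], degree = 3.
Handshaking lemma: 2 * 13 = 26.
A tree on 11 vertices has 10 edges. This graph has 13 edges (3 extra). Not a tree.
Number of triangles = 1.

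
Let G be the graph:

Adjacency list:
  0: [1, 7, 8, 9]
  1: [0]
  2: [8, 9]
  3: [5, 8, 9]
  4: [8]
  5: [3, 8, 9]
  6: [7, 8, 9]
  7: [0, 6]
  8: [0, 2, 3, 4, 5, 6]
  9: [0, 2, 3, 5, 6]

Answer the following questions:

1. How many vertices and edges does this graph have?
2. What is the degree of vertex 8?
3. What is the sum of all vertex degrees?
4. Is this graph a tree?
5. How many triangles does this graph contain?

Count: 10 vertices, 15 edges.
Vertex 8 has neighbors [0, 2, 3, 4, 5, 6], degree = 6.
Handshaking lemma: 2 * 15 = 30.
A tree on 10 vertices has 9 edges. This graph has 15 edges (6 extra). Not a tree.
Number of triangles = 2.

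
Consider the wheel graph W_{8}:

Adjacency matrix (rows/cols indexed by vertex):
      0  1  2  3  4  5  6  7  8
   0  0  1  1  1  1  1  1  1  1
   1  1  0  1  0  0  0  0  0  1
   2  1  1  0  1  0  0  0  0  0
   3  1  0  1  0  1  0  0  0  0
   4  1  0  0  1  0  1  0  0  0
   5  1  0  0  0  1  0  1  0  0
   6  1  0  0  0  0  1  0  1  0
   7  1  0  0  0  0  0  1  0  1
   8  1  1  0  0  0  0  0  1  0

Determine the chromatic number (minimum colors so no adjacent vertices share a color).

W_{8} = C_{8} plus a hub adjacent to every cycle vertex.
The outer cycle needs 2 colors (even cycle); the hub is adjacent to all of them so needs a fresh color.
Chromatic number = 2 + 1 = 3.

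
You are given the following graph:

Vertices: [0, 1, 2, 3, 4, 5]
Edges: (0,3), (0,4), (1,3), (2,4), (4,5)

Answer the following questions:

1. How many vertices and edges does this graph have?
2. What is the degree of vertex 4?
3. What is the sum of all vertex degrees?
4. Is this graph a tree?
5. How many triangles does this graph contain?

Count: 6 vertices, 5 edges.
Vertex 4 has neighbors [0, 2, 5], degree = 3.
Handshaking lemma: 2 * 5 = 10.
A graph is a tree iff it is connected and has exactly n-1 edges. This graph is connected (all 6 vertices in one component) and has 6-1 = 5 edges. It is a tree.
Number of triangles = 0.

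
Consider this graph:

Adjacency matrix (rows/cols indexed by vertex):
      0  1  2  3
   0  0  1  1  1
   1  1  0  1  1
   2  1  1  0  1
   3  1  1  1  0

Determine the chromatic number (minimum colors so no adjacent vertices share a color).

The graph has a maximum clique of size 4 (lower bound on chromatic number).
A valid 4-coloring: {0: 0, 1: 1, 2: 2, 3: 3}.
Chromatic number = 4.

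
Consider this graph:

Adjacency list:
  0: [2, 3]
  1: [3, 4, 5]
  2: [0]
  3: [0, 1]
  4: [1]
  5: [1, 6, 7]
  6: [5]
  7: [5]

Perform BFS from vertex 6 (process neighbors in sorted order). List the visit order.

BFS from vertex 6 (neighbors processed in ascending order):
Visit order: 6, 5, 1, 7, 3, 4, 0, 2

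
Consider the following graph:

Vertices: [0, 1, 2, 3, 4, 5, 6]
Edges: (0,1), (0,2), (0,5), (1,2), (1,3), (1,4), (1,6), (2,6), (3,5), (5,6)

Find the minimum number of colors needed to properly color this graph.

The graph has a maximum clique of size 3 (lower bound on chromatic number).
A valid 3-coloring: {0: 1, 1: 0, 2: 2, 3: 1, 4: 1, 5: 0, 6: 1}.
Chromatic number = 3.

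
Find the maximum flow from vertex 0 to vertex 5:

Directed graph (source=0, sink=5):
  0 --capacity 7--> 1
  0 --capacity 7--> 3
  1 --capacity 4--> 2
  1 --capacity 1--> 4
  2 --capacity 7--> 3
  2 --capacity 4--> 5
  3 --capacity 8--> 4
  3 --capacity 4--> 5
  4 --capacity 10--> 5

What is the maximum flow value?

Computing max flow:
  Flow on (0->1): 5/7
  Flow on (0->3): 7/7
  Flow on (1->2): 4/4
  Flow on (1->4): 1/1
  Flow on (2->5): 4/4
  Flow on (3->4): 3/8
  Flow on (3->5): 4/4
  Flow on (4->5): 4/10
Maximum flow = 12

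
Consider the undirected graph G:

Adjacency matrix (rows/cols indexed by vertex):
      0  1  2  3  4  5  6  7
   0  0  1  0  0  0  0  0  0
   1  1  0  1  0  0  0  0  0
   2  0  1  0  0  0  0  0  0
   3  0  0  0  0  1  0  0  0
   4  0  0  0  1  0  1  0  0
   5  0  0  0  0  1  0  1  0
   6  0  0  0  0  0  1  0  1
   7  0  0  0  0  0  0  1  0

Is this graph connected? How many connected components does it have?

Checking connectivity: the graph has 2 connected component(s).
Components: [[0, 1, 2], [3, 4, 5, 6, 7]]. The graph is NOT connected.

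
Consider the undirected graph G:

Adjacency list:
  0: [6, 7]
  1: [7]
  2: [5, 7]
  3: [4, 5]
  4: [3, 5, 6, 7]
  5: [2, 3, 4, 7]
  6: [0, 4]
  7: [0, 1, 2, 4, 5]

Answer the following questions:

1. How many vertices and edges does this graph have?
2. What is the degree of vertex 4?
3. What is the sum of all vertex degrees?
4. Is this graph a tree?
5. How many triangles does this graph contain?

Count: 8 vertices, 11 edges.
Vertex 4 has neighbors [3, 5, 6, 7], degree = 4.
Handshaking lemma: 2 * 11 = 22.
A tree on 8 vertices has 7 edges. This graph has 11 edges (4 extra). Not a tree.
Number of triangles = 3.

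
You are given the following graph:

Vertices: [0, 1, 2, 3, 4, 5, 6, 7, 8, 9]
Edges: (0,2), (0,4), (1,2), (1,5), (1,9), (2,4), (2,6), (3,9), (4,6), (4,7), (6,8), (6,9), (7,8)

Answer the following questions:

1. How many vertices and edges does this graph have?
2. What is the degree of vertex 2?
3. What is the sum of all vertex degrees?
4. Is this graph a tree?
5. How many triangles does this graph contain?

Count: 10 vertices, 13 edges.
Vertex 2 has neighbors [0, 1, 4, 6], degree = 4.
Handshaking lemma: 2 * 13 = 26.
A tree on 10 vertices has 9 edges. This graph has 13 edges (4 extra). Not a tree.
Number of triangles = 2.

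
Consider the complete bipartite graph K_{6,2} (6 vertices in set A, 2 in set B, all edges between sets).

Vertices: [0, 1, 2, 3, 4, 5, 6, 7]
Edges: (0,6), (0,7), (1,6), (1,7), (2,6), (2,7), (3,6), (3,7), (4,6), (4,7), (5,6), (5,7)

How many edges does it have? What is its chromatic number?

K_{6,2} has 6 * 2 = 12 edges.
Bipartite graphs have chromatic number 2 (color each partition differently).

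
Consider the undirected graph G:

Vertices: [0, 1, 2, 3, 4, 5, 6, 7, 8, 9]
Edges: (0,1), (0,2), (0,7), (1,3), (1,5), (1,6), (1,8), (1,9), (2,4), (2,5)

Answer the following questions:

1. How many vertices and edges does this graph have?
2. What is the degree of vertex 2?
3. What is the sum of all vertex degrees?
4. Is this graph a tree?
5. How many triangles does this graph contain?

Count: 10 vertices, 10 edges.
Vertex 2 has neighbors [0, 4, 5], degree = 3.
Handshaking lemma: 2 * 10 = 20.
A tree on 10 vertices has 9 edges. This graph has 10 edges (1 extra). Not a tree.
Number of triangles = 0.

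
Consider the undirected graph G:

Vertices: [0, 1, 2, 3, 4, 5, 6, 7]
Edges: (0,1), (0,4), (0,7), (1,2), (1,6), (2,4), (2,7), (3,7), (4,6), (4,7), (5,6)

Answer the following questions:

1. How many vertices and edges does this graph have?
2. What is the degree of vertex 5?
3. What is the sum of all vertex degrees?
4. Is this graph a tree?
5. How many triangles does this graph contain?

Count: 8 vertices, 11 edges.
Vertex 5 has neighbors [6], degree = 1.
Handshaking lemma: 2 * 11 = 22.
A tree on 8 vertices has 7 edges. This graph has 11 edges (4 extra). Not a tree.
Number of triangles = 2.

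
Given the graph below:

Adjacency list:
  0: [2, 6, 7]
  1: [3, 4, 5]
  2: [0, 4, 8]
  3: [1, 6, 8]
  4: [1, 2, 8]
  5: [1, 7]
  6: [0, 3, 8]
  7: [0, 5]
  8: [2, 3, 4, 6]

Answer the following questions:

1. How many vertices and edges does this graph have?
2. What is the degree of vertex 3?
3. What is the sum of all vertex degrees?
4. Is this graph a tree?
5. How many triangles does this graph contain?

Count: 9 vertices, 13 edges.
Vertex 3 has neighbors [1, 6, 8], degree = 3.
Handshaking lemma: 2 * 13 = 26.
A tree on 9 vertices has 8 edges. This graph has 13 edges (5 extra). Not a tree.
Number of triangles = 2.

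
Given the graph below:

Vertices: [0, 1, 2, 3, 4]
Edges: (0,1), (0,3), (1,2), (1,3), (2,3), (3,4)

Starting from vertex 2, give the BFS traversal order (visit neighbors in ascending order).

BFS from vertex 2 (neighbors processed in ascending order):
Visit order: 2, 1, 3, 0, 4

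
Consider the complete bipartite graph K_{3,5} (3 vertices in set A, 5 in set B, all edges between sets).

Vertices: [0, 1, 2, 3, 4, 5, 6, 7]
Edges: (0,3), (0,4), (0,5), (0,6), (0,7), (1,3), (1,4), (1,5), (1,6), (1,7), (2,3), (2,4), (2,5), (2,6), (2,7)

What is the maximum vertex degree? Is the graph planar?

Set-A vertices have degree 5; set-B vertices have degree 3. Maximum degree = max(3,5) = 5.
K_{3,5} contains K_{3,3} as a subgraph (since both sides have >= 3 vertices); by Kuratowski's theorem it is not planar.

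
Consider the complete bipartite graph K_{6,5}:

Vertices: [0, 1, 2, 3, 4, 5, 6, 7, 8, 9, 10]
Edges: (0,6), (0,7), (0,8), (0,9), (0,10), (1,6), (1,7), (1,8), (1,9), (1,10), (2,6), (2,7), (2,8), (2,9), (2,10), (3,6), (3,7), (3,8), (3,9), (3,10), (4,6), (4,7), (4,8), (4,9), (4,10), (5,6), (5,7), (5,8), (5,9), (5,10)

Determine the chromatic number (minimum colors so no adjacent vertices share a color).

K_{6,5} is bipartite: vertices split into two independent sets of size 6 and 5.
Color one set 0, the other 1. No adjacent vertices share a color.
Chromatic number = 2.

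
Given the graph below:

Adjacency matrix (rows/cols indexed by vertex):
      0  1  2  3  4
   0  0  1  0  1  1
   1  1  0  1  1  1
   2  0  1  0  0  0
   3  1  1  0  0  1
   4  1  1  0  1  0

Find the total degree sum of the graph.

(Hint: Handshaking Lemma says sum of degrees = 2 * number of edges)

Count edges: 7 edges.
By Handshaking Lemma: sum of degrees = 2 * 7 = 14.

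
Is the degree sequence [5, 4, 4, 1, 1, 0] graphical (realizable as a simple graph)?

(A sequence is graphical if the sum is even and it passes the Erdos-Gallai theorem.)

Sum of degrees = 15. Sum is odd, so the sequence is NOT graphical.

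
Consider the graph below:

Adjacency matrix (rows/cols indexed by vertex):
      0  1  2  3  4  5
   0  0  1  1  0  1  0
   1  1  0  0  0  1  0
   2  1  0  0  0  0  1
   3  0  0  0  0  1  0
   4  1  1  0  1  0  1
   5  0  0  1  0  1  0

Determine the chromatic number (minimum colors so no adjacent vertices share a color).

The graph has a maximum clique of size 3 (lower bound on chromatic number).
A valid 3-coloring: {0: 1, 1: 2, 2: 0, 3: 1, 4: 0, 5: 1}.
Chromatic number = 3.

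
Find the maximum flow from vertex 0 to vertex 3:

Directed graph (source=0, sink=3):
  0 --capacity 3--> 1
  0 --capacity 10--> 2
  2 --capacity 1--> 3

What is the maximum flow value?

Computing max flow:
  Flow on (0->2): 1/10
  Flow on (2->3): 1/1
Maximum flow = 1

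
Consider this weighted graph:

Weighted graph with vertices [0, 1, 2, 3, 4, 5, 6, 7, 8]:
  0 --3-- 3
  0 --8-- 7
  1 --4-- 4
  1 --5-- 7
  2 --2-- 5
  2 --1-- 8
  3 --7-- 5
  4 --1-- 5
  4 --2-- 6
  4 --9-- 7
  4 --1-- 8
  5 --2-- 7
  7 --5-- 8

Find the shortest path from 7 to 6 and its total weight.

Using Dijkstra's algorithm from vertex 7:
Shortest path: 7 -> 5 -> 4 -> 6
Total weight: 2 + 1 + 2 = 5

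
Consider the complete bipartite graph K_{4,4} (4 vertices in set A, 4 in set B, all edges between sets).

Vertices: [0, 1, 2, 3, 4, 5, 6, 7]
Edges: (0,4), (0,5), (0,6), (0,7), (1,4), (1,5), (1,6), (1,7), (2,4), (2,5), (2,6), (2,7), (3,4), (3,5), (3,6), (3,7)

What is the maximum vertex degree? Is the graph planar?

Set-A vertices have degree 4; set-B vertices have degree 4. Maximum degree = max(4,4) = 4.
K_{4,4} contains K_{3,3} as a subgraph (since both sides have >= 3 vertices); by Kuratowski's theorem it is not planar.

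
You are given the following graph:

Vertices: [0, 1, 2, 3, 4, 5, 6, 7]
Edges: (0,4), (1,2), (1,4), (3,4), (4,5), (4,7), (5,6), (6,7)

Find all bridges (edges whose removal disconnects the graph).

A bridge is an edge whose removal increases the number of connected components.
Bridges found: (0,4), (1,2), (1,4), (3,4)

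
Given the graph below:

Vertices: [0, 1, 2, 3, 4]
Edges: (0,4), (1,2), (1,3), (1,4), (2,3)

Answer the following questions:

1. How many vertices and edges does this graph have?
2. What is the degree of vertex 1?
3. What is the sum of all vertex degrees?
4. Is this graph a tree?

Count: 5 vertices, 5 edges.
Vertex 1 has neighbors [2, 3, 4], degree = 3.
Handshaking lemma: 2 * 5 = 10.
A tree on 5 vertices has 4 edges. This graph has 5 edges (1 extra). Not a tree.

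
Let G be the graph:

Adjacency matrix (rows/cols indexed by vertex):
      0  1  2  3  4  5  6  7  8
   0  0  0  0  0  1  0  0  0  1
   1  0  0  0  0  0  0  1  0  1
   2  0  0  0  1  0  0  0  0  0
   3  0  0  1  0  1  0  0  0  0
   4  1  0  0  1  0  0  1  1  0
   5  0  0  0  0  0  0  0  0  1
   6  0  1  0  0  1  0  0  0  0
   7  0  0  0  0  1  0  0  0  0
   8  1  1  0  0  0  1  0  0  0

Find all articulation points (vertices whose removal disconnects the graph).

An articulation point is a vertex whose removal disconnects the graph.
Articulation points: [3, 4, 8]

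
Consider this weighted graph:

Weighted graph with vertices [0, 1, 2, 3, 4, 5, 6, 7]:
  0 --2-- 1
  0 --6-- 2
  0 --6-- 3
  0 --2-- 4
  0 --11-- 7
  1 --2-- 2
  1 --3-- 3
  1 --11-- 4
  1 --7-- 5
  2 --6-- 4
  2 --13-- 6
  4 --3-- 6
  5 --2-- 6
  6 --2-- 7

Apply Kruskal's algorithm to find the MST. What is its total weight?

Applying Kruskal's algorithm (sort edges by weight, add if no cycle):
  Add (0,1) w=2
  Add (0,4) w=2
  Add (1,2) w=2
  Add (5,6) w=2
  Add (6,7) w=2
  Add (1,3) w=3
  Add (4,6) w=3
  Skip (0,2) w=6 (creates cycle)
  Skip (0,3) w=6 (creates cycle)
  Skip (2,4) w=6 (creates cycle)
  Skip (1,5) w=7 (creates cycle)
  Skip (0,7) w=11 (creates cycle)
  Skip (1,4) w=11 (creates cycle)
  Skip (2,6) w=13 (creates cycle)
MST weight = 16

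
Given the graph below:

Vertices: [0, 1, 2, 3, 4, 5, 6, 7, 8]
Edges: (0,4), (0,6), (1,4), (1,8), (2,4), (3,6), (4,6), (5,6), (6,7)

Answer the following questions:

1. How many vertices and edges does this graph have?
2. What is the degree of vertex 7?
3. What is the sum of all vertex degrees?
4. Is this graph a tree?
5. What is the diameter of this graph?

Count: 9 vertices, 9 edges.
Vertex 7 has neighbors [6], degree = 1.
Handshaking lemma: 2 * 9 = 18.
A tree on 9 vertices has 8 edges. This graph has 9 edges (1 extra). Not a tree.
Diameter (longest shortest path) = 4.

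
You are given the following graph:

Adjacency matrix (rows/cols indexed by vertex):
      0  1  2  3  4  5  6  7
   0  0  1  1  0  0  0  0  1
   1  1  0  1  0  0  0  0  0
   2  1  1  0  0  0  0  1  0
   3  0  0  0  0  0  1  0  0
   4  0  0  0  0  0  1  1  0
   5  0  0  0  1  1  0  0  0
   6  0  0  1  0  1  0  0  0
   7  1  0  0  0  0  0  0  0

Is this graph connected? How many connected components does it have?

Checking connectivity: the graph has 1 connected component(s).
All vertices are reachable from each other. The graph IS connected.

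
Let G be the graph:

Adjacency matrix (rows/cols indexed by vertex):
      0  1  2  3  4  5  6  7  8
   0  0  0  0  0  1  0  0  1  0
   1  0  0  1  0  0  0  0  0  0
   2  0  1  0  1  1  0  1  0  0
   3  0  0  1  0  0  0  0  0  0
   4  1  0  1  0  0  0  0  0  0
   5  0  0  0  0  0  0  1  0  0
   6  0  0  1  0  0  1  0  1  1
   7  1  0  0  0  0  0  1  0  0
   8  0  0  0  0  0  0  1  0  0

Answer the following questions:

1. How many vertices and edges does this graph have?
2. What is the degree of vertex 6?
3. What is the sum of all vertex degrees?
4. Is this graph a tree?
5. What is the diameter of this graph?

Count: 9 vertices, 9 edges.
Vertex 6 has neighbors [2, 5, 7, 8], degree = 4.
Handshaking lemma: 2 * 9 = 18.
A tree on 9 vertices has 8 edges. This graph has 9 edges (1 extra). Not a tree.
Diameter (longest shortest path) = 3.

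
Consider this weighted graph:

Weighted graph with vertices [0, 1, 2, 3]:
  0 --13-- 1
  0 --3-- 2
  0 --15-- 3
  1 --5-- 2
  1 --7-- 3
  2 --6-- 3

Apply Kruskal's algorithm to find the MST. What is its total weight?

Applying Kruskal's algorithm (sort edges by weight, add if no cycle):
  Add (0,2) w=3
  Add (1,2) w=5
  Add (2,3) w=6
  Skip (1,3) w=7 (creates cycle)
  Skip (0,1) w=13 (creates cycle)
  Skip (0,3) w=15 (creates cycle)
MST weight = 14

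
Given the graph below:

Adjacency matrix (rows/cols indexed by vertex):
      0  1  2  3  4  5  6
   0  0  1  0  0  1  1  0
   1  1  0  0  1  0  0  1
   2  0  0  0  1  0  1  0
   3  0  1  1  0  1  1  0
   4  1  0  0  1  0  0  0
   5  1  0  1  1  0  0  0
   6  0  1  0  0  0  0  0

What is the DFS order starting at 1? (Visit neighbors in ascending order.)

DFS from vertex 1 (neighbors processed in ascending order):
Visit order: 1, 0, 4, 3, 2, 5, 6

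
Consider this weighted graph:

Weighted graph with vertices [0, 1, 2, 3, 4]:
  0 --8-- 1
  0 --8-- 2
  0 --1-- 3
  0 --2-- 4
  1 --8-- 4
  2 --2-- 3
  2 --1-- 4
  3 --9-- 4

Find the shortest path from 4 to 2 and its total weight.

Using Dijkstra's algorithm from vertex 4:
Shortest path: 4 -> 2
Total weight: 1 = 1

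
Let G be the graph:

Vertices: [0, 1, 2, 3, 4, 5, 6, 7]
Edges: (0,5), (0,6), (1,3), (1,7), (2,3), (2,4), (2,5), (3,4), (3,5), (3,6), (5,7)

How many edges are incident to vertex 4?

Vertex 4 has neighbors [2, 3], so deg(4) = 2.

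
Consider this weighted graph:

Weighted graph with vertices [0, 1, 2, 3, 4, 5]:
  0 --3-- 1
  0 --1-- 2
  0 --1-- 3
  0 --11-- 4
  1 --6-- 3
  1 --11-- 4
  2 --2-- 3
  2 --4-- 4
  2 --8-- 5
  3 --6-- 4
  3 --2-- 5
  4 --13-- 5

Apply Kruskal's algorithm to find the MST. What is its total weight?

Applying Kruskal's algorithm (sort edges by weight, add if no cycle):
  Add (0,2) w=1
  Add (0,3) w=1
  Skip (2,3) w=2 (creates cycle)
  Add (3,5) w=2
  Add (0,1) w=3
  Add (2,4) w=4
  Skip (1,3) w=6 (creates cycle)
  Skip (3,4) w=6 (creates cycle)
  Skip (2,5) w=8 (creates cycle)
  Skip (0,4) w=11 (creates cycle)
  Skip (1,4) w=11 (creates cycle)
  Skip (4,5) w=13 (creates cycle)
MST weight = 11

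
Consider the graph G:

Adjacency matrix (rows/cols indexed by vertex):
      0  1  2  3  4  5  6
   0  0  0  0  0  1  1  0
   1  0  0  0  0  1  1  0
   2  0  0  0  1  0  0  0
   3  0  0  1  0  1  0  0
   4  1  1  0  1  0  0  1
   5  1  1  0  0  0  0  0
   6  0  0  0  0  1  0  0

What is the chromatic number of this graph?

The graph has a maximum clique of size 2 (lower bound on chromatic number).
A valid 2-coloring: {0: 1, 1: 1, 2: 0, 3: 1, 4: 0, 5: 0, 6: 1}.
Chromatic number = 2.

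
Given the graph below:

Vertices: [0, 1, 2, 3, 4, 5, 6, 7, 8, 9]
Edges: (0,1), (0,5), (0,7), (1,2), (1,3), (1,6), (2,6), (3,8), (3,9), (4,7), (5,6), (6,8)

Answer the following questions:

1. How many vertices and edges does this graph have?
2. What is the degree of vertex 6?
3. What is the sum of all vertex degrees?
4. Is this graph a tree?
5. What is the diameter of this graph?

Count: 10 vertices, 12 edges.
Vertex 6 has neighbors [1, 2, 5, 8], degree = 4.
Handshaking lemma: 2 * 12 = 24.
A tree on 10 vertices has 9 edges. This graph has 12 edges (3 extra). Not a tree.
Diameter (longest shortest path) = 5.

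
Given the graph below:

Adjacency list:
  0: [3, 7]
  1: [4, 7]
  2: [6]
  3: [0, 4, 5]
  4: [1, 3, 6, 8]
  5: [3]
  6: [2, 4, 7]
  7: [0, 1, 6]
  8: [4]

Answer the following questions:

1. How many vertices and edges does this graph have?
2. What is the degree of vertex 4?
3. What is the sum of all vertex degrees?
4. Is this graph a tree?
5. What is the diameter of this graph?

Count: 9 vertices, 10 edges.
Vertex 4 has neighbors [1, 3, 6, 8], degree = 4.
Handshaking lemma: 2 * 10 = 20.
A tree on 9 vertices has 8 edges. This graph has 10 edges (2 extra). Not a tree.
Diameter (longest shortest path) = 4.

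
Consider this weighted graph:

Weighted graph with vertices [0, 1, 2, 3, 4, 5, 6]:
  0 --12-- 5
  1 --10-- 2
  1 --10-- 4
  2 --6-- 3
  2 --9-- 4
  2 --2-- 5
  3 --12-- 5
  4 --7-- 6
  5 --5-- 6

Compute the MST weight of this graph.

Applying Kruskal's algorithm (sort edges by weight, add if no cycle):
  Add (2,5) w=2
  Add (5,6) w=5
  Add (2,3) w=6
  Add (4,6) w=7
  Skip (2,4) w=9 (creates cycle)
  Add (1,4) w=10
  Skip (1,2) w=10 (creates cycle)
  Add (0,5) w=12
  Skip (3,5) w=12 (creates cycle)
MST weight = 42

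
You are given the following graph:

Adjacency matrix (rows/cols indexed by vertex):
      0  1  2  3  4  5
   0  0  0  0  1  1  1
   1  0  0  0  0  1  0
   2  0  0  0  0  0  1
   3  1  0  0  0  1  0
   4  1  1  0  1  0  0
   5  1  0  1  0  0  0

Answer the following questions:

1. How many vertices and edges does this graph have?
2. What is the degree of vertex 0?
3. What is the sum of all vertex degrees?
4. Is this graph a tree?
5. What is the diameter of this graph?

Count: 6 vertices, 6 edges.
Vertex 0 has neighbors [3, 4, 5], degree = 3.
Handshaking lemma: 2 * 6 = 12.
A tree on 6 vertices has 5 edges. This graph has 6 edges (1 extra). Not a tree.
Diameter (longest shortest path) = 4.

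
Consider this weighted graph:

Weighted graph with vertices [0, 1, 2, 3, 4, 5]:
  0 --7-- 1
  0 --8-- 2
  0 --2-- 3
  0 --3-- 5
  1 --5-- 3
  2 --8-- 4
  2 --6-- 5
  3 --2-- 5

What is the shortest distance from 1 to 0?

Using Dijkstra's algorithm from vertex 1:
Shortest path: 1 -> 0
Total weight: 7 = 7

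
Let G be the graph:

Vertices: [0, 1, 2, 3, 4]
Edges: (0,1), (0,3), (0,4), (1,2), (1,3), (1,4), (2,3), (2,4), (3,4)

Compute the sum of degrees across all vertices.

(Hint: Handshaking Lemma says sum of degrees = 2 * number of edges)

Count edges: 9 edges.
By Handshaking Lemma: sum of degrees = 2 * 9 = 18.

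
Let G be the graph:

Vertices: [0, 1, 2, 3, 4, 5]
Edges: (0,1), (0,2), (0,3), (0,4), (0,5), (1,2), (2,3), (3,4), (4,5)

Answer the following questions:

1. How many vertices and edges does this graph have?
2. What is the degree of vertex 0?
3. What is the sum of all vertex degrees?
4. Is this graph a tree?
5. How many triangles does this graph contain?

Count: 6 vertices, 9 edges.
Vertex 0 has neighbors [1, 2, 3, 4, 5], degree = 5.
Handshaking lemma: 2 * 9 = 18.
A tree on 6 vertices has 5 edges. This graph has 9 edges (4 extra). Not a tree.
Number of triangles = 4.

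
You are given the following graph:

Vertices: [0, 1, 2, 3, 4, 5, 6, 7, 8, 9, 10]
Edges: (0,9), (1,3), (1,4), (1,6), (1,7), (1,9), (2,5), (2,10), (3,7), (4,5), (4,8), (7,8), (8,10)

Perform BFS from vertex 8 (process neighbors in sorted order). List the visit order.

BFS from vertex 8 (neighbors processed in ascending order):
Visit order: 8, 4, 7, 10, 1, 5, 3, 2, 6, 9, 0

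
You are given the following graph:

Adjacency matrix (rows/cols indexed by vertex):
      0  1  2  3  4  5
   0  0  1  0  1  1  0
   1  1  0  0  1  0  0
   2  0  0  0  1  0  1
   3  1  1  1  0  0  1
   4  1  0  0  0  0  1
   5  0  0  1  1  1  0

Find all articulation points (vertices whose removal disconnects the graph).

No articulation points. The graph is biconnected.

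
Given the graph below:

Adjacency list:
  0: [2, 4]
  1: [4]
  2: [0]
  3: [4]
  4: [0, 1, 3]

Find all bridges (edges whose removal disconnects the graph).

A bridge is an edge whose removal increases the number of connected components.
Bridges found: (0,2), (0,4), (1,4), (3,4)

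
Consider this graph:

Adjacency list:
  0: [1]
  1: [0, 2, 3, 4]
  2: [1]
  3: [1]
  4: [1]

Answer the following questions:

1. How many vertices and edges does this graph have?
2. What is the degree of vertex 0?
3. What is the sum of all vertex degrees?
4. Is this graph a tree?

Count: 5 vertices, 4 edges.
Vertex 0 has neighbors [1], degree = 1.
Handshaking lemma: 2 * 4 = 8.
A graph is a tree iff it is connected and has exactly n-1 edges. This graph is connected (all 5 vertices in one component) and has 5-1 = 4 edges. It is a tree.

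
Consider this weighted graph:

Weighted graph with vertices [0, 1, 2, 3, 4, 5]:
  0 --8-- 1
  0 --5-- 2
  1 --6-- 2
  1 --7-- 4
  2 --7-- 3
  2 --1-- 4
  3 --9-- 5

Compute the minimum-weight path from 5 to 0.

Using Dijkstra's algorithm from vertex 5:
Shortest path: 5 -> 3 -> 2 -> 0
Total weight: 9 + 7 + 5 = 21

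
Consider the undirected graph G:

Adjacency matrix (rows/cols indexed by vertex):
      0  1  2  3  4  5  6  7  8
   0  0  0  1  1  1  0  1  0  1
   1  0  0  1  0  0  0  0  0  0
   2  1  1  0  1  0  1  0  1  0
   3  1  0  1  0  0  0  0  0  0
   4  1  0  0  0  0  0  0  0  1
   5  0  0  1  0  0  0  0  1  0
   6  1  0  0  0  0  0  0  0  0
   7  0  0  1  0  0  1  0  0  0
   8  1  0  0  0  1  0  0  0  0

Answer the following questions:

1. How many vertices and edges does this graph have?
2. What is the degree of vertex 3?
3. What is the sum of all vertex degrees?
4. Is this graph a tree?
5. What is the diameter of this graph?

Count: 9 vertices, 11 edges.
Vertex 3 has neighbors [0, 2], degree = 2.
Handshaking lemma: 2 * 11 = 22.
A tree on 9 vertices has 8 edges. This graph has 11 edges (3 extra). Not a tree.
Diameter (longest shortest path) = 3.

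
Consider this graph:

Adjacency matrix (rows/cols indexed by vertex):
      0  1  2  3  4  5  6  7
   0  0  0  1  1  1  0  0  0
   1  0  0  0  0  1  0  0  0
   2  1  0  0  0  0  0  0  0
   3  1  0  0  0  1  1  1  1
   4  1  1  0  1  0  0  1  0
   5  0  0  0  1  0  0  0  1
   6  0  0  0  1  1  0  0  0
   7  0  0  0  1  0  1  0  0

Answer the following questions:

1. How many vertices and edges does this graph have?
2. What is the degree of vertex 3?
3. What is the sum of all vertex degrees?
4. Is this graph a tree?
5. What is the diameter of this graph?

Count: 8 vertices, 10 edges.
Vertex 3 has neighbors [0, 4, 5, 6, 7], degree = 5.
Handshaking lemma: 2 * 10 = 20.
A tree on 8 vertices has 7 edges. This graph has 10 edges (3 extra). Not a tree.
Diameter (longest shortest path) = 3.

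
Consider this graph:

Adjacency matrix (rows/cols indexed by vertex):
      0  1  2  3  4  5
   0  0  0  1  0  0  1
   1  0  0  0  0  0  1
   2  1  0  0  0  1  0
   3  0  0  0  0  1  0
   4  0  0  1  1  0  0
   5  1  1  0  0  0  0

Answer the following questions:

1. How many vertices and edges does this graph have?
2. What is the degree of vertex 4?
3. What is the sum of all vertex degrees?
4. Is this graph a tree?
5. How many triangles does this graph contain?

Count: 6 vertices, 5 edges.
Vertex 4 has neighbors [2, 3], degree = 2.
Handshaking lemma: 2 * 5 = 10.
A graph is a tree iff it is connected and has exactly n-1 edges. This graph is connected (all 6 vertices in one component) and has 6-1 = 5 edges. It is a tree.
Number of triangles = 0.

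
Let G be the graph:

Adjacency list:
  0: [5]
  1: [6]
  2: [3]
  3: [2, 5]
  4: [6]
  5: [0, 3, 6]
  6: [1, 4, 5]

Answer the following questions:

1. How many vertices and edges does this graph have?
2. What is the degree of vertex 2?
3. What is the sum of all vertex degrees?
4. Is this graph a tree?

Count: 7 vertices, 6 edges.
Vertex 2 has neighbors [3], degree = 1.
Handshaking lemma: 2 * 6 = 12.
A graph is a tree iff it is connected and has exactly n-1 edges. This graph is connected (all 7 vertices in one component) and has 7-1 = 6 edges. It is a tree.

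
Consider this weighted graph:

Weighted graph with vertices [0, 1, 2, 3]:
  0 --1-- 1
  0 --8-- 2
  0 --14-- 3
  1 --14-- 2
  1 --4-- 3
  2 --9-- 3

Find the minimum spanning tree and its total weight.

Applying Kruskal's algorithm (sort edges by weight, add if no cycle):
  Add (0,1) w=1
  Add (1,3) w=4
  Add (0,2) w=8
  Skip (2,3) w=9 (creates cycle)
  Skip (0,3) w=14 (creates cycle)
  Skip (1,2) w=14 (creates cycle)
MST weight = 13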